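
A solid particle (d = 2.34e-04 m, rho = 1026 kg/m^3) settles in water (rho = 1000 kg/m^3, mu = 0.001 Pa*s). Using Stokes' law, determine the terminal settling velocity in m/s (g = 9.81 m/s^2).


Density difference: rho_p - rho_f = 1026 - 1000 = 26 kg/m^3
d^2 = (2.34e-04)^2 = 5.4756e-08 m^2
Numerator = (rho_p - rho_f) * g * d^2 = 26 * 9.81 * 5.4756e-08 = 1.3966065e-05
Denominator = 18 * mu = 18 * 0.001 = 0.018
v_s = 1.3966065e-05 / 0.018 = 7.75892e-04 m/s
Check: Re = rho_f * v_s * d / mu = 1000 * 7.75892e-04 * 2.34e-04 / 0.001 = 0.182 < 1, so Stokes' law applies.

7.75892e-04 m/s


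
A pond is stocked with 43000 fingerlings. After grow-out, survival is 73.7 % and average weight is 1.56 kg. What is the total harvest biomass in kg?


Survivors = 43000 * 73.7/100 = 31691 fish
Harvest biomass = survivors * W_f = 31691 * 1.56 = 49437.96 kg

49437.96 kg


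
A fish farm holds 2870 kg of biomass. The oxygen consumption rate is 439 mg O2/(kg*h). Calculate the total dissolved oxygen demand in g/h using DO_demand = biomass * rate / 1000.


Total O2 consumption (mg/h) = 2870 kg * 439 mg/(kg*h) = 1259930 mg/h
Convert to g/h: 1259930 / 1000 = 1259.93 g/h

1259.93 g/h


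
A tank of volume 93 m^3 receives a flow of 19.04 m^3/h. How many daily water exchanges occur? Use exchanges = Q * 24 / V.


Daily flow volume = 19.04 m^3/h * 24 h = 456.96 m^3/day
Exchanges = daily flow / tank volume = 456.96 / 93 = 4.91355 exchanges/day

4.91355 exchanges/day


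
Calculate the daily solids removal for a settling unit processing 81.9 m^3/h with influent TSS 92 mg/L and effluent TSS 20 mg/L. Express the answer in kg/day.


Concentration drop: TSS_in - TSS_out = 92 - 20 = 72 mg/L
Hourly solids removed = Q * dTSS = 81.9 m^3/h * 72 mg/L = 5896.8 g/h  (m^3/h * mg/L = g/h)
Daily solids removed = 5896.8 * 24 = 141523.2 g/day
Convert g to kg: 141523.2 / 1000 = 141.5232 kg/day

141.5232 kg/day


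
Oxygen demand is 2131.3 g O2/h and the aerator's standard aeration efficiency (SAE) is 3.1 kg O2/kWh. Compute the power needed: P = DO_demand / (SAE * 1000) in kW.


SAE in g O2/kWh = 3.1 * 1000 = 3100 g/kWh
P = DO_demand / SAE_g = 2131.3 / 3100 = 0.687516 kW

0.687516 kW


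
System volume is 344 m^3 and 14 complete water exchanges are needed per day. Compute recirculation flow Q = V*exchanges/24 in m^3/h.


Daily recirculation volume = 344 m^3 * 14 = 4816 m^3/day
Flow rate Q = daily volume / 24 h = 4816 / 24 = 200.667 m^3/h

200.667 m^3/h


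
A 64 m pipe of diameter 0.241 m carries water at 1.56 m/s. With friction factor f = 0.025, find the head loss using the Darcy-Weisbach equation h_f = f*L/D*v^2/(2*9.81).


v^2 = 1.56^2 = 2.4336 m^2/s^2
L/D = 64/0.241 = 265.56017
h_f = f*(L/D)*v^2/(2g) = 0.025 * 265.56017 * 2.4336 / 19.62 = 0.82348 m

0.82348 m


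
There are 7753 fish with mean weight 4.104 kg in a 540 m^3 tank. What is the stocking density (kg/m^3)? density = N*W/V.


Total biomass = 7753 fish * 4.104 kg = 31818.312 kg
Density = total biomass / volume = 31818.312 / 540 = 58.9228 kg/m^3

58.9228 kg/m^3


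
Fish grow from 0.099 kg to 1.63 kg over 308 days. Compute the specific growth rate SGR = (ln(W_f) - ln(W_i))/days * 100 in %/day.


ln(W_f) = ln(1.63) = 0.48858001
ln(W_i) = ln(0.099) = -2.3126354
ln(W_f) - ln(W_i) = 0.48858001 - -2.3126354 = 2.8012154
SGR = 2.8012154 / 308 * 100 = 0.909486 %/day

0.909486 %/day


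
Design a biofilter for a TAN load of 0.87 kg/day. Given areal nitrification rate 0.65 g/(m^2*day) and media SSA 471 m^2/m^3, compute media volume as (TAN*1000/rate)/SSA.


A = 0.87*1000 / 0.65 = 1338.4615 m^2
V = 1338.4615 / 471 = 2.84174

2.84174 m^3


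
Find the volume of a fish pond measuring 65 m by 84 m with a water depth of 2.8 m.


Base area = L * W = 65 * 84 = 5460 m^2
Volume = area * depth = 5460 * 2.8 = 15288 m^3

15288 m^3


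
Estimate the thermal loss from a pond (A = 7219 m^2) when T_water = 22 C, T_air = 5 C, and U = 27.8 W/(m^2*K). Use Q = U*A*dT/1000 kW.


Temperature difference dT = 22 - 5 = 17 K
Heat loss (W) = U * A * dT = 27.8 * 7219 * 17 = 3411699.4 W
Convert to kW: 3411699.4 / 1000 = 3411.6994 kW

3411.6994 kW


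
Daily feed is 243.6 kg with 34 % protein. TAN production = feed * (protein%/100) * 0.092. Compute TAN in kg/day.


Protein in feed = 243.6 * 34/100 = 82.824 kg/day
TAN = protein * 0.092 = 82.824 * 0.092 = 7.619808 kg/day

7.619808 kg/day


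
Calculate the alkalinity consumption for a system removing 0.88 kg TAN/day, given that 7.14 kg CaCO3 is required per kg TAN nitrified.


Alkalinity factor: 7.14 kg CaCO3 consumed per kg TAN nitrified
alk = 0.88 kg TAN * 7.14 = 6.2832 kg CaCO3/day

6.2832 kg CaCO3/day


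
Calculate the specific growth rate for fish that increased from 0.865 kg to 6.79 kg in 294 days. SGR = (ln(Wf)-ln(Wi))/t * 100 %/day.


ln(W_f) = ln(6.79) = 1.9154509
ln(W_i) = ln(0.865) = -0.14502577
ln(W_f) - ln(W_i) = 1.9154509 - -0.14502577 = 2.0604767
SGR = 2.0604767 / 294 * 100 = 0.700842 %/day

0.700842 %/day


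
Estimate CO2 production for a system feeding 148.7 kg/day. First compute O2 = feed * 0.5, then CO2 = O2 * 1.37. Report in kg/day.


O2 = 148.7 * 0.5 = 74.35
CO2 = 74.35 * 1.37 = 101.8595

101.8595 kg/day


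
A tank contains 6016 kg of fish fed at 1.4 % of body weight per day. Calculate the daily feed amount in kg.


Feeding rate fraction = 1.4% / 100 = 0.014
Daily feed = 6016 kg * 0.014 = 84.224 kg/day

84.224 kg/day


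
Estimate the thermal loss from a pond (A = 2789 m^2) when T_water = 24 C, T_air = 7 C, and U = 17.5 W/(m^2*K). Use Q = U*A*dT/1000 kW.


Temperature difference dT = 24 - 7 = 17 K
Heat loss (W) = U * A * dT = 17.5 * 2789 * 17 = 829727.5 W
Convert to kW: 829727.5 / 1000 = 829.7275 kW

829.7275 kW


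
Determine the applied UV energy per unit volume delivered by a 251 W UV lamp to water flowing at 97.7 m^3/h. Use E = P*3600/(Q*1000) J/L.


Energy delivered per hour = 251 W * 3600 s = 903600 J/h
Volume treated per hour = 97.7 m^3/h * 1000 = 97700 L/h
dose = 903600 / 97700 = 9.24872 J/L

9.24872 J/L


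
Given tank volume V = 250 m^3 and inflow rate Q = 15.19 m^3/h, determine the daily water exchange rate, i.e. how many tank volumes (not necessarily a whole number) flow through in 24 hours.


Daily flow volume = 15.19 m^3/h * 24 h = 364.56 m^3/day
Exchanges = daily flow / tank volume = 364.56 / 250 = 1.45824 exchanges/day

1.45824 exchanges/day


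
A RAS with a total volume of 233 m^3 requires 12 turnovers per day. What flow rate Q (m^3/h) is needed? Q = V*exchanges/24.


Daily recirculation volume = 233 m^3 * 12 = 2796 m^3/day
Flow rate Q = daily volume / 24 h = 2796 / 24 = 116.5 m^3/h

116.5 m^3/h


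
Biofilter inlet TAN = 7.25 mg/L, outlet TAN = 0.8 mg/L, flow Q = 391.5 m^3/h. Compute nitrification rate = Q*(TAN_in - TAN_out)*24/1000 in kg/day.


Concentration drop: TAN_in - TAN_out = 7.25 - 0.8 = 6.45 mg/L
Hourly TAN removed = Q * dTAN = 391.5 m^3/h * 6.45 mg/L = 2525.175 g/h  (m^3/h * mg/L = g/h)
Daily TAN removed = 2525.175 * 24 = 60604.2 g/day
Convert to kg/day: 60604.2 / 1000 = 60.6042 kg/day

60.6042 kg/day


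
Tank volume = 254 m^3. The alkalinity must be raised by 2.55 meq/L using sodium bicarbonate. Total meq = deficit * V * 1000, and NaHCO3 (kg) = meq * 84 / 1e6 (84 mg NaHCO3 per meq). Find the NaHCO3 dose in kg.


Tank volume in L = 254 m^3 * 1000 = 254000 L
Total meq required = 2.55 meq/L * 254000 L = 647700 meq
NaHCO3 mass = 647700 meq * 84 mg/meq / 1e6 = 54.4068 kg

54.4068 kg


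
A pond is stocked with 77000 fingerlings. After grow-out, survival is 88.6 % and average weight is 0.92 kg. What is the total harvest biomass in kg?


Survivors = 77000 * 88.6/100 = 68222 fish
Harvest biomass = survivors * W_f = 68222 * 0.92 = 62764.24 kg

62764.24 kg


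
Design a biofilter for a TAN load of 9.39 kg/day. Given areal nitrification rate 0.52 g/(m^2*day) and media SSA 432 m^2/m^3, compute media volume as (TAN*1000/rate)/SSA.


A = 9.39*1000 / 0.52 = 18057.692 m^2
V = 18057.692 / 432 = 41.8002

41.8002 m^3


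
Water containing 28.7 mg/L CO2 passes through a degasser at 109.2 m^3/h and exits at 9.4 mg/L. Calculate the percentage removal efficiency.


CO2_out / CO2_in = 9.4 / 28.7 = 0.32752613
Fraction remaining = 0.32752613
efficiency = (1 - 0.32752613) * 100 = 67.2474 %

67.2474 %


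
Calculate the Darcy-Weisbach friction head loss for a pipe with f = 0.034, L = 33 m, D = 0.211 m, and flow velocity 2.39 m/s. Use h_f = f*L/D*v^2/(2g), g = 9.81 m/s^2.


v^2 = 2.39^2 = 5.7121 m^2/s^2
L/D = 33/0.211 = 156.3981
h_f = f*(L/D)*v^2/(2g) = 0.034 * 156.3981 * 5.7121 / 19.62 = 1.54813 m

1.54813 m


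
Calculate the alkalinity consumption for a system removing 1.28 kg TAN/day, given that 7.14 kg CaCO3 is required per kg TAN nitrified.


Alkalinity factor: 7.14 kg CaCO3 consumed per kg TAN nitrified
alk = 1.28 kg TAN * 7.14 = 9.1392 kg CaCO3/day

9.1392 kg CaCO3/day


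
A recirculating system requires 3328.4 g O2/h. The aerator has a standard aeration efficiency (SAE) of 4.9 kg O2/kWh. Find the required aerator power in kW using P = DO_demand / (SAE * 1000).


SAE in g O2/kWh = 4.9 * 1000 = 4900 g/kWh
P = DO_demand / SAE_g = 3328.4 / 4900 = 0.679265 kW

0.679265 kW


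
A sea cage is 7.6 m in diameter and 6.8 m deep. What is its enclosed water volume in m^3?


r = d/2 = 7.6/2 = 3.8 m
Base area = pi*r^2 = pi*3.8^2 = 45.364598 m^2
Volume = 45.364598 * 6.8 = 308.479 m^3

308.479 m^3


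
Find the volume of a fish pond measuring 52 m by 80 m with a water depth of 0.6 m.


Base area = L * W = 52 * 80 = 4160 m^2
Volume = area * depth = 4160 * 0.6 = 2496 m^3

2496 m^3


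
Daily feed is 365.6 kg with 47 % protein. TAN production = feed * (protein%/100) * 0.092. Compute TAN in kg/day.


Protein in feed = 365.6 * 47/100 = 171.832 kg/day
TAN = protein * 0.092 = 171.832 * 0.092 = 15.808544 kg/day

15.808544 kg/day


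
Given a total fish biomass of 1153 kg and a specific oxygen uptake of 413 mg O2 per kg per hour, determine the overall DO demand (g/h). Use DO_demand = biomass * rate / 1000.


Total O2 consumption (mg/h) = 1153 kg * 413 mg/(kg*h) = 476189 mg/h
Convert to g/h: 476189 / 1000 = 476.189 g/h

476.189 g/h


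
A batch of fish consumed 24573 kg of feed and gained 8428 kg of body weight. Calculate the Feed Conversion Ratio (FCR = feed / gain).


FCR = feed consumed / weight gained
FCR = 24573 kg / 8428 kg = 2.91564

2.91564


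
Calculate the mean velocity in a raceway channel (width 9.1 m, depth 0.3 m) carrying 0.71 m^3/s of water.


Cross-sectional area = W * d = 9.1 * 0.3 = 2.73 m^2
Velocity = Q / A = 0.71 / 2.73 = 0.260073 m/s

0.260073 m/s


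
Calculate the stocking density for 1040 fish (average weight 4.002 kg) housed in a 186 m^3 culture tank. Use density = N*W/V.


Total biomass = 1040 fish * 4.002 kg = 4162.08 kg
Density = total biomass / volume = 4162.08 / 186 = 22.3768 kg/m^3

22.3768 kg/m^3


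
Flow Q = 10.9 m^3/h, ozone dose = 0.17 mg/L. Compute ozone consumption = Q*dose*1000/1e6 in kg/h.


O3 demand (mg/h) = Q * dose * 1000 = 10.9 * 0.17 * 1000 = 1853 mg/h
Convert mg to kg: 1853 / 1e6 = 0.001853 kg/h

0.001853 kg/h


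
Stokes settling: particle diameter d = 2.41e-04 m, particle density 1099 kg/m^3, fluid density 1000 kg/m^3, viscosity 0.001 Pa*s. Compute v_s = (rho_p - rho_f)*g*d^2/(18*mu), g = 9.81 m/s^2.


Density difference: rho_p - rho_f = 1099 - 1000 = 99 kg/m^3
d^2 = (2.41e-04)^2 = 5.8081e-08 m^2
Numerator = (rho_p - rho_f) * g * d^2 = 99 * 9.81 * 5.8081e-08 = 5.6407686e-05
Denominator = 18 * mu = 18 * 0.001 = 0.018
v_s = 5.6407686e-05 / 0.018 = 0.00313376 m/s
Check: Re = rho_f * v_s * d / mu = 1000 * 0.00313376 * 2.41e-04 / 0.001 = 0.755 < 1, so Stokes' law applies.

0.00313376 m/s


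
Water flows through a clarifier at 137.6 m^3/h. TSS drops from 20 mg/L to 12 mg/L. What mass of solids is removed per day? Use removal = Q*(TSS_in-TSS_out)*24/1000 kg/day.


Concentration drop: TSS_in - TSS_out = 20 - 12 = 8 mg/L
Hourly solids removed = Q * dTSS = 137.6 m^3/h * 8 mg/L = 1100.8 g/h  (m^3/h * mg/L = g/h)
Daily solids removed = 1100.8 * 24 = 26419.2 g/day
Convert g to kg: 26419.2 / 1000 = 26.4192 kg/day

26.4192 kg/day


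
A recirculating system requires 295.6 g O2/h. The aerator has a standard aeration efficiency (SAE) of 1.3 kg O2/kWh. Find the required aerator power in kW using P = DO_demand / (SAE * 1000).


SAE in g O2/kWh = 1.3 * 1000 = 1300 g/kWh
P = DO_demand / SAE_g = 295.6 / 1300 = 0.227385 kW

0.227385 kW


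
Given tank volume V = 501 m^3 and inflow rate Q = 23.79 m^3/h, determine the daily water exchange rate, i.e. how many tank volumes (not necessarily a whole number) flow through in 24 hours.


Daily flow volume = 23.79 m^3/h * 24 h = 570.96 m^3/day
Exchanges = daily flow / tank volume = 570.96 / 501 = 1.13964 exchanges/day

1.13964 exchanges/day


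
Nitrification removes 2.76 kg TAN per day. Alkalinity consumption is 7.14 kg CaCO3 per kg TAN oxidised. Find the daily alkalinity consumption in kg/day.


Alkalinity factor: 7.14 kg CaCO3 consumed per kg TAN nitrified
alk = 2.76 kg TAN * 7.14 = 19.7064 kg CaCO3/day

19.7064 kg CaCO3/day


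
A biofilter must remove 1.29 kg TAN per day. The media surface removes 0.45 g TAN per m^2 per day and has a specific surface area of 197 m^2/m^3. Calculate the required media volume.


A = 1.29*1000 / 0.45 = 2866.6667 m^2
V = 2866.6667 / 197 = 14.5516

14.5516 m^3


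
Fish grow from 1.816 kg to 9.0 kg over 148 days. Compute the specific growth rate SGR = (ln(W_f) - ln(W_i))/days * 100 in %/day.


ln(W_f) = ln(9.0) = 2.1972246
ln(W_i) = ln(1.816) = 0.59663628
ln(W_f) - ln(W_i) = 2.1972246 - 0.59663628 = 1.6005883
SGR = 1.6005883 / 148 * 100 = 1.08148 %/day

1.08148 %/day


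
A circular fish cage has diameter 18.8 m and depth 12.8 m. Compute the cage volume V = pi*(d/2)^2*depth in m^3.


r = d/2 = 18.8/2 = 9.4 m
Base area = pi*r^2 = pi*9.4^2 = 277.59113 m^2
Volume = 277.59113 * 12.8 = 3553.17 m^3

3553.17 m^3


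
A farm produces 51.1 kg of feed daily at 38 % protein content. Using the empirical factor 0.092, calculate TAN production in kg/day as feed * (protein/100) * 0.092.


Protein in feed = 51.1 * 38/100 = 19.418 kg/day
TAN = protein * 0.092 = 19.418 * 0.092 = 1.786456 kg/day

1.786456 kg/day


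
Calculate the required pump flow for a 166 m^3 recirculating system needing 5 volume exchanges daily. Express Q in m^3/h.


Daily recirculation volume = 166 m^3 * 5 = 830 m^3/day
Flow rate Q = daily volume / 24 h = 830 / 24 = 34.5833 m^3/h

34.5833 m^3/h


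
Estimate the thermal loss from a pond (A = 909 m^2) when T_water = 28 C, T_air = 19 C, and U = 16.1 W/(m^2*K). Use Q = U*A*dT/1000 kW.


Temperature difference dT = 28 - 19 = 9 K
Heat loss (W) = U * A * dT = 16.1 * 909 * 9 = 131714.1 W
Convert to kW: 131714.1 / 1000 = 131.7141 kW

131.7141 kW


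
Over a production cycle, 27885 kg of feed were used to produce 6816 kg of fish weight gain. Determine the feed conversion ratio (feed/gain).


FCR = feed consumed / weight gained
FCR = 27885 kg / 6816 kg = 4.09111

4.09111


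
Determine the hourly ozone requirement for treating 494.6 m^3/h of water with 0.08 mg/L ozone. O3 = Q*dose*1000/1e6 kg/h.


O3 demand (mg/h) = Q * dose * 1000 = 494.6 * 0.08 * 1000 = 39568 mg/h
Convert mg to kg: 39568 / 1e6 = 0.039568 kg/h

0.039568 kg/h


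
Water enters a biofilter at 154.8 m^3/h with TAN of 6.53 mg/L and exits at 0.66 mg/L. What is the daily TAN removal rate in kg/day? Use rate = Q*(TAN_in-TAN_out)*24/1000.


Concentration drop: TAN_in - TAN_out = 6.53 - 0.66 = 5.87 mg/L
Hourly TAN removed = Q * dTAN = 154.8 m^3/h * 5.87 mg/L = 908.676 g/h  (m^3/h * mg/L = g/h)
Daily TAN removed = 908.676 * 24 = 21808.224 g/day
Convert to kg/day: 21808.224 / 1000 = 21.808224 kg/day

21.808224 kg/day


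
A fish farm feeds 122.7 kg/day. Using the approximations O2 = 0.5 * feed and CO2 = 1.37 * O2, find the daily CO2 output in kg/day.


O2 = 122.7 * 0.5 = 61.35
CO2 = 61.35 * 1.37 = 84.0495

84.0495 kg/day


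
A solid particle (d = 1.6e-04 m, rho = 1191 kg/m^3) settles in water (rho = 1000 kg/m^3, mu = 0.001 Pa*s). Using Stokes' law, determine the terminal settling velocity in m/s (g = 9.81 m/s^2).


Density difference: rho_p - rho_f = 1191 - 1000 = 191 kg/m^3
d^2 = (1.6e-04)^2 = 2.56e-08 m^2
Numerator = (rho_p - rho_f) * g * d^2 = 191 * 9.81 * 2.56e-08 = 4.7966976e-05
Denominator = 18 * mu = 18 * 0.001 = 0.018
v_s = 4.7966976e-05 / 0.018 = 0.00266483 m/s
Check: Re = rho_f * v_s * d / mu = 1000 * 0.00266483 * 1.6e-04 / 0.001 = 0.426 < 1, so Stokes' law applies.

0.00266483 m/s


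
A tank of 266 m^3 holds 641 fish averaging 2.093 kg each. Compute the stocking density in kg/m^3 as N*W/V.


Total biomass = 641 fish * 2.093 kg = 1341.613 kg
Density = total biomass / volume = 1341.613 / 266 = 5.04366 kg/m^3

5.04366 kg/m^3


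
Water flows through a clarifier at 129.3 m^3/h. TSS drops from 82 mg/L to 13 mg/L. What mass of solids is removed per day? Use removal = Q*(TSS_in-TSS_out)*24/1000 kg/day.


Concentration drop: TSS_in - TSS_out = 82 - 13 = 69 mg/L
Hourly solids removed = Q * dTSS = 129.3 m^3/h * 69 mg/L = 8921.7 g/h  (m^3/h * mg/L = g/h)
Daily solids removed = 8921.7 * 24 = 214120.8 g/day
Convert g to kg: 214120.8 / 1000 = 214.1208 kg/day

214.1208 kg/day


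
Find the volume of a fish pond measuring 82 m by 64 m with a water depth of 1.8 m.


Base area = L * W = 82 * 64 = 5248 m^2
Volume = area * depth = 5248 * 1.8 = 9446.4 m^3

9446.4 m^3


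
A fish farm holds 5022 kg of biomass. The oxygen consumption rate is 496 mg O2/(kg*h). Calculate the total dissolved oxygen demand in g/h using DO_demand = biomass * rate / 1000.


Total O2 consumption (mg/h) = 5022 kg * 496 mg/(kg*h) = 2490912 mg/h
Convert to g/h: 2490912 / 1000 = 2490.912 g/h

2490.912 g/h


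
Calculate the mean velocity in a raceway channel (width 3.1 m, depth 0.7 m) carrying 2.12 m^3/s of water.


Cross-sectional area = W * d = 3.1 * 0.7 = 2.17 m^2
Velocity = Q / A = 2.12 / 2.17 = 0.976959 m/s

0.976959 m/s


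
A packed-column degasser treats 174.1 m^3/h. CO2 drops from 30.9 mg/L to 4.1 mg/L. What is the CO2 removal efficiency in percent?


CO2_out / CO2_in = 4.1 / 30.9 = 0.13268608
Fraction remaining = 0.13268608
efficiency = (1 - 0.13268608) * 100 = 86.7314 %

86.7314 %


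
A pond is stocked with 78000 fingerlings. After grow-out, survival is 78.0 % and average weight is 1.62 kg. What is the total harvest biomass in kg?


Survivors = 78000 * 78.0/100 = 60840 fish
Harvest biomass = survivors * W_f = 60840 * 1.62 = 98560.8 kg

98560.8 kg


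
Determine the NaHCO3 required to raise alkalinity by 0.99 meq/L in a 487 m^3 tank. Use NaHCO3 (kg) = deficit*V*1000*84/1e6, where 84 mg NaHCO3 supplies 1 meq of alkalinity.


Tank volume in L = 487 m^3 * 1000 = 487000 L
Total meq required = 0.99 meq/L * 487000 L = 482130 meq
NaHCO3 mass = 482130 meq * 84 mg/meq / 1e6 = 40.4989 kg

40.4989 kg


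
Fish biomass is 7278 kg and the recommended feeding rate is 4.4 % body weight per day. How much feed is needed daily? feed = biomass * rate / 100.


Feeding rate fraction = 4.4% / 100 = 0.044
Daily feed = 7278 kg * 0.044 = 320.232 kg/day

320.232 kg/day


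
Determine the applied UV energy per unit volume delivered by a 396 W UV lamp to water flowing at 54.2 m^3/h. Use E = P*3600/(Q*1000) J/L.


Energy delivered per hour = 396 W * 3600 s = 1425600 J/h
Volume treated per hour = 54.2 m^3/h * 1000 = 54200 L/h
dose = 1425600 / 54200 = 26.3026 J/L

26.3026 J/L


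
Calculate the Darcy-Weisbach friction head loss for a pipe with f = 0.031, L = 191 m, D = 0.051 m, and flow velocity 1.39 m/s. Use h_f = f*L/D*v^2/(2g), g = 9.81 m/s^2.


v^2 = 1.39^2 = 1.9321 m^2/s^2
L/D = 191/0.051 = 3745.098
h_f = f*(L/D)*v^2/(2g) = 0.031 * 3745.098 * 1.9321 / 19.62 = 11.4329 m

11.4329 m


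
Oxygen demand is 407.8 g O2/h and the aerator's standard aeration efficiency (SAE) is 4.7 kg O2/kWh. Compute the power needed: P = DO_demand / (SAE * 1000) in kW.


SAE in g O2/kWh = 4.7 * 1000 = 4700 g/kWh
P = DO_demand / SAE_g = 407.8 / 4700 = 0.086766 kW

0.086766 kW


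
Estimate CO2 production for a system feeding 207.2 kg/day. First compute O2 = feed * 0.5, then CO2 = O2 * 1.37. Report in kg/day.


O2 = 207.2 * 0.5 = 103.6
CO2 = 103.6 * 1.37 = 141.932

141.932 kg/day


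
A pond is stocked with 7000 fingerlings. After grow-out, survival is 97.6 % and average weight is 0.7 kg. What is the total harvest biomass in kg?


Survivors = 7000 * 97.6/100 = 6832 fish
Harvest biomass = survivors * W_f = 6832 * 0.7 = 4782.4 kg

4782.4 kg


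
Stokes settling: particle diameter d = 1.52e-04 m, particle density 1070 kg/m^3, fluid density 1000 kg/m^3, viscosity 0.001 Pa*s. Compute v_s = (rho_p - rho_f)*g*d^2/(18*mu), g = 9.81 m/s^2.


Density difference: rho_p - rho_f = 1070 - 1000 = 70 kg/m^3
d^2 = (1.52e-04)^2 = 2.3104e-08 m^2
Numerator = (rho_p - rho_f) * g * d^2 = 70 * 9.81 * 2.3104e-08 = 1.5865517e-05
Denominator = 18 * mu = 18 * 0.001 = 0.018
v_s = 1.5865517e-05 / 0.018 = 8.81418e-04 m/s
Check: Re = rho_f * v_s * d / mu = 1000 * 8.81418e-04 * 1.52e-04 / 0.001 = 0.134 < 1, so Stokes' law applies.

8.81418e-04 m/s


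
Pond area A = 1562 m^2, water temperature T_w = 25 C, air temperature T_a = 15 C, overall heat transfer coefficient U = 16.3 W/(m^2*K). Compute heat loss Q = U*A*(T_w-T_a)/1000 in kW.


Temperature difference dT = 25 - 15 = 10 K
Heat loss (W) = U * A * dT = 16.3 * 1562 * 10 = 254606 W
Convert to kW: 254606 / 1000 = 254.606 kW

254.606 kW


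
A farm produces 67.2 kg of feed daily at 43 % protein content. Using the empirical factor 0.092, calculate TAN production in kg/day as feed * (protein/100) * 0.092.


Protein in feed = 67.2 * 43/100 = 28.896 kg/day
TAN = protein * 0.092 = 28.896 * 0.092 = 2.658432 kg/day

2.658432 kg/day


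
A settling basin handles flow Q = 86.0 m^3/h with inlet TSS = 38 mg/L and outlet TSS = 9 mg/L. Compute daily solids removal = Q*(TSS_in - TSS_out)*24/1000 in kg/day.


Concentration drop: TSS_in - TSS_out = 38 - 9 = 29 mg/L
Hourly solids removed = Q * dTSS = 86.0 m^3/h * 29 mg/L = 2494 g/h  (m^3/h * mg/L = g/h)
Daily solids removed = 2494 * 24 = 59856 g/day
Convert g to kg: 59856 / 1000 = 59.856 kg/day

59.856 kg/day


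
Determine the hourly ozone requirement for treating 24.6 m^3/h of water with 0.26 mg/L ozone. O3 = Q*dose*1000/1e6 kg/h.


O3 demand (mg/h) = Q * dose * 1000 = 24.6 * 0.26 * 1000 = 6396 mg/h
Convert mg to kg: 6396 / 1e6 = 0.006396 kg/h

0.006396 kg/h


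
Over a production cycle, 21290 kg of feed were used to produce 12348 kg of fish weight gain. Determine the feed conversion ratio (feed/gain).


FCR = feed consumed / weight gained
FCR = 21290 kg / 12348 kg = 1.72417

1.72417


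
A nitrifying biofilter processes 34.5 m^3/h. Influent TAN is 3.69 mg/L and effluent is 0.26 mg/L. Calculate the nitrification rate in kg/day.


Concentration drop: TAN_in - TAN_out = 3.69 - 0.26 = 3.43 mg/L
Hourly TAN removed = Q * dTAN = 34.5 m^3/h * 3.43 mg/L = 118.335 g/h  (m^3/h * mg/L = g/h)
Daily TAN removed = 118.335 * 24 = 2840.04 g/day
Convert to kg/day: 2840.04 / 1000 = 2.84004 kg/day

2.84004 kg/day


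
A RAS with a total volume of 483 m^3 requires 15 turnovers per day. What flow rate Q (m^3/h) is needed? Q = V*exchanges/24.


Daily recirculation volume = 483 m^3 * 15 = 7245 m^3/day
Flow rate Q = daily volume / 24 h = 7245 / 24 = 301.875 m^3/h

301.875 m^3/h


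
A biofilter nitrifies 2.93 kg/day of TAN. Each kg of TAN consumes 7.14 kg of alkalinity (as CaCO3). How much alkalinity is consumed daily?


Alkalinity factor: 7.14 kg CaCO3 consumed per kg TAN nitrified
alk = 2.93 kg TAN * 7.14 = 20.9202 kg CaCO3/day

20.9202 kg CaCO3/day


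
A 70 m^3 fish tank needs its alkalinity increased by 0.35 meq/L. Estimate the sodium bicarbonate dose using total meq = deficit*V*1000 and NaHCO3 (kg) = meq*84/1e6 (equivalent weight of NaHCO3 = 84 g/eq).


Tank volume in L = 70 m^3 * 1000 = 70000 L
Total meq required = 0.35 meq/L * 70000 L = 24500 meq
NaHCO3 mass = 24500 meq * 84 mg/meq / 1e6 = 2.058 kg

2.058 kg


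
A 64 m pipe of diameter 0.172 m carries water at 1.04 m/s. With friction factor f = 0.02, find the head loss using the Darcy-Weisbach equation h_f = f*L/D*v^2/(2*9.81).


v^2 = 1.04^2 = 1.0816 m^2/s^2
L/D = 64/0.172 = 372.09302
h_f = f*(L/D)*v^2/(2g) = 0.02 * 372.09302 * 1.0816 / 19.62 = 0.410251 m

0.410251 m


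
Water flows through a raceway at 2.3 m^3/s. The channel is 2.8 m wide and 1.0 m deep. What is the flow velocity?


Cross-sectional area = W * d = 2.8 * 1.0 = 2.8 m^2
Velocity = Q / A = 2.3 / 2.8 = 0.821429 m/s

0.821429 m/s


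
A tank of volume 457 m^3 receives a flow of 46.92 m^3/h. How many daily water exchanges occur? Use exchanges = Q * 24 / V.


Daily flow volume = 46.92 m^3/h * 24 h = 1126.08 m^3/day
Exchanges = daily flow / tank volume = 1126.08 / 457 = 2.46407 exchanges/day

2.46407 exchanges/day


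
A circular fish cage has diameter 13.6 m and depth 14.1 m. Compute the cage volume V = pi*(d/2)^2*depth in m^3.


r = d/2 = 13.6/2 = 6.8 m
Base area = pi*r^2 = pi*6.8^2 = 145.26724 m^2
Volume = 145.26724 * 14.1 = 2048.27 m^3

2048.27 m^3


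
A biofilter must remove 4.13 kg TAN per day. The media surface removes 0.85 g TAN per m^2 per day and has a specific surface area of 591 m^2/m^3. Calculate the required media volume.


A = 4.13*1000 / 0.85 = 4858.8235 m^2
V = 4858.8235 / 591 = 8.22136

8.22136 m^3


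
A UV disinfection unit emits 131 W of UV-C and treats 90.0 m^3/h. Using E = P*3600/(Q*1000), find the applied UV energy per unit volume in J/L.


Energy delivered per hour = 131 W * 3600 s = 471600 J/h
Volume treated per hour = 90.0 m^3/h * 1000 = 90000 L/h
dose = 471600 / 90000 = 5.24 J/L

5.24 J/L


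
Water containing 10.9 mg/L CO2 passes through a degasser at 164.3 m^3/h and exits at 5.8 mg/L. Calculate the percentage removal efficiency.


CO2_out / CO2_in = 5.8 / 10.9 = 0.53211009
Fraction remaining = 0.53211009
efficiency = (1 - 0.53211009) * 100 = 46.789 %

46.789 %


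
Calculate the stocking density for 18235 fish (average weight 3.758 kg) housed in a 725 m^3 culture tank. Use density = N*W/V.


Total biomass = 18235 fish * 3.758 kg = 68527.13 kg
Density = total biomass / volume = 68527.13 / 725 = 94.5202 kg/m^3

94.5202 kg/m^3


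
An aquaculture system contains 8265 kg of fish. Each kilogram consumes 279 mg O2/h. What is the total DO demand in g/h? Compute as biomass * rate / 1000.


Total O2 consumption (mg/h) = 8265 kg * 279 mg/(kg*h) = 2305935 mg/h
Convert to g/h: 2305935 / 1000 = 2305.935 g/h

2305.935 g/h


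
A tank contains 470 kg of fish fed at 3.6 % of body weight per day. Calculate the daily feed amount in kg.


Feeding rate fraction = 3.6% / 100 = 0.036
Daily feed = 470 kg * 0.036 = 16.92 kg/day

16.92 kg/day


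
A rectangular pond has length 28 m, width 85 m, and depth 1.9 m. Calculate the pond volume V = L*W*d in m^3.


Base area = L * W = 28 * 85 = 2380 m^2
Volume = area * depth = 2380 * 1.9 = 4522 m^3

4522 m^3


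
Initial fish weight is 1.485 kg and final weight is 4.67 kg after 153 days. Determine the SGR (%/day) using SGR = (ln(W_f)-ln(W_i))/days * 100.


ln(W_f) = ln(4.67) = 1.5411591
ln(W_i) = ln(1.485) = 0.39541477
ln(W_f) - ln(W_i) = 1.5411591 - 0.39541477 = 1.1457443
SGR = 1.1457443 / 153 * 100 = 0.748852 %/day

0.748852 %/day


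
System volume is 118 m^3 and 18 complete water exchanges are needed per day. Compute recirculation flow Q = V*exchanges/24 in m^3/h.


Daily recirculation volume = 118 m^3 * 18 = 2124 m^3/day
Flow rate Q = daily volume / 24 h = 2124 / 24 = 88.5 m^3/h

88.5 m^3/h


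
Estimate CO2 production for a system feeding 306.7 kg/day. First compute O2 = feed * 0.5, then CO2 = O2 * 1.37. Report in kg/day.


O2 = 306.7 * 0.5 = 153.35
CO2 = 153.35 * 1.37 = 210.0895

210.0895 kg/day


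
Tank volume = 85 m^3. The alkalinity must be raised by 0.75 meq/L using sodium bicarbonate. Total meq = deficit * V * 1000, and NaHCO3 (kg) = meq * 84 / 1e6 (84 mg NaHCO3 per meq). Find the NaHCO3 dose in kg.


Tank volume in L = 85 m^3 * 1000 = 85000 L
Total meq required = 0.75 meq/L * 85000 L = 63750 meq
NaHCO3 mass = 63750 meq * 84 mg/meq / 1e6 = 5.355 kg

5.355 kg


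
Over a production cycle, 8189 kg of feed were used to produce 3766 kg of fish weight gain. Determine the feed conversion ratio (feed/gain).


FCR = feed consumed / weight gained
FCR = 8189 kg / 3766 kg = 2.17446

2.17446


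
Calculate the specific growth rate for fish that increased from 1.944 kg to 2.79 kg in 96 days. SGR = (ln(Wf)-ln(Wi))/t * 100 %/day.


ln(W_f) = ln(2.79) = 1.0260416
ln(W_i) = ln(1.944) = 0.66474771
ln(W_f) - ln(W_i) = 1.0260416 - 0.66474771 = 0.36129389
SGR = 0.36129389 / 96 * 100 = 0.376348 %/day

0.376348 %/day


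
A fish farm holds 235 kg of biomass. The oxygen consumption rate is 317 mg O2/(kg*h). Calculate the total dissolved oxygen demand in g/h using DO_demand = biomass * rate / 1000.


Total O2 consumption (mg/h) = 235 kg * 317 mg/(kg*h) = 74495 mg/h
Convert to g/h: 74495 / 1000 = 74.495 g/h

74.495 g/h


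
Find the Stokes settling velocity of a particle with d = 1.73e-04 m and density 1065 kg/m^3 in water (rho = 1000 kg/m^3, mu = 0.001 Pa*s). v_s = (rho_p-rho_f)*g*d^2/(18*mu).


Density difference: rho_p - rho_f = 1065 - 1000 = 65 kg/m^3
d^2 = (1.73e-04)^2 = 2.9929e-08 m^2
Numerator = (rho_p - rho_f) * g * d^2 = 65 * 9.81 * 2.9929e-08 = 1.9084227e-05
Denominator = 18 * mu = 18 * 0.001 = 0.018
v_s = 1.9084227e-05 / 0.018 = 0.00106023 m/s
Check: Re = rho_f * v_s * d / mu = 1000 * 0.00106023 * 1.73e-04 / 0.001 = 0.183 < 1, so Stokes' law applies.

0.00106023 m/s


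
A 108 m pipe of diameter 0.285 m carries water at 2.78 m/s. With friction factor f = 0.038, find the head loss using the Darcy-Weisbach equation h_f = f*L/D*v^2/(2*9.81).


v^2 = 2.78^2 = 7.7284 m^2/s^2
L/D = 108/0.285 = 378.94737
h_f = f*(L/D)*v^2/(2g) = 0.038 * 378.94737 * 7.7284 / 19.62 = 5.67222 m

5.67222 m


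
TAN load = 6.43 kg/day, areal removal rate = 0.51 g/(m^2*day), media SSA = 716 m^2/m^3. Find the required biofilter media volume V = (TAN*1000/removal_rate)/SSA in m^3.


A = 6.43*1000 / 0.51 = 12607.843 m^2
V = 12607.843 / 716 = 17.6087

17.6087 m^3


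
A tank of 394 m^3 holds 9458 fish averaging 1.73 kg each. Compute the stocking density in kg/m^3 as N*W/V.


Total biomass = 9458 fish * 1.73 kg = 16362.34 kg
Density = total biomass / volume = 16362.34 / 394 = 41.5288 kg/m^3

41.5288 kg/m^3


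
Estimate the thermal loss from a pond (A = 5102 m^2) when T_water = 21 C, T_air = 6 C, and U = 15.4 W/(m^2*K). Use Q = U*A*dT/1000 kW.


Temperature difference dT = 21 - 6 = 15 K
Heat loss (W) = U * A * dT = 15.4 * 5102 * 15 = 1178562 W
Convert to kW: 1178562 / 1000 = 1178.562 kW

1178.562 kW


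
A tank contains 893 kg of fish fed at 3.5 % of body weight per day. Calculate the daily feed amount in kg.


Feeding rate fraction = 3.5% / 100 = 0.035
Daily feed = 893 kg * 0.035 = 31.255 kg/day

31.255 kg/day


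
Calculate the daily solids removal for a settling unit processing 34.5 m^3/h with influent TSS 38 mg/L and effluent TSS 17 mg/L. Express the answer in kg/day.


Concentration drop: TSS_in - TSS_out = 38 - 17 = 21 mg/L
Hourly solids removed = Q * dTSS = 34.5 m^3/h * 21 mg/L = 724.5 g/h  (m^3/h * mg/L = g/h)
Daily solids removed = 724.5 * 24 = 17388 g/day
Convert g to kg: 17388 / 1000 = 17.388 kg/day

17.388 kg/day


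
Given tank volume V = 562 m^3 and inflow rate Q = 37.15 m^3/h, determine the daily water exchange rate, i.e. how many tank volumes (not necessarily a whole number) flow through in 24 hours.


Daily flow volume = 37.15 m^3/h * 24 h = 891.6 m^3/day
Exchanges = daily flow / tank volume = 891.6 / 562 = 1.58648 exchanges/day

1.58648 exchanges/day


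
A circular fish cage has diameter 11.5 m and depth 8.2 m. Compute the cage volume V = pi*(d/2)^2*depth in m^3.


r = d/2 = 11.5/2 = 5.75 m
Base area = pi*r^2 = pi*5.75^2 = 103.86891 m^2
Volume = 103.86891 * 8.2 = 851.725 m^3

851.725 m^3


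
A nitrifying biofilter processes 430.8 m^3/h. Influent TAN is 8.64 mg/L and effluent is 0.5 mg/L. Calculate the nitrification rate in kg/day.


Concentration drop: TAN_in - TAN_out = 8.64 - 0.5 = 8.14 mg/L
Hourly TAN removed = Q * dTAN = 430.8 m^3/h * 8.14 mg/L = 3506.712 g/h  (m^3/h * mg/L = g/h)
Daily TAN removed = 3506.712 * 24 = 84161.088 g/day
Convert to kg/day: 84161.088 / 1000 = 84.161088 kg/day

84.161088 kg/day


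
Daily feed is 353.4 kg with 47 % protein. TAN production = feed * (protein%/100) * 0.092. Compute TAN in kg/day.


Protein in feed = 353.4 * 47/100 = 166.098 kg/day
TAN = protein * 0.092 = 166.098 * 0.092 = 15.281016 kg/day

15.281016 kg/day


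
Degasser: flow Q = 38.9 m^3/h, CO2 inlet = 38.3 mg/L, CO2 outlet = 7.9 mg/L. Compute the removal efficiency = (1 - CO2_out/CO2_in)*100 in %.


CO2_out / CO2_in = 7.9 / 38.3 = 0.20626632
Fraction remaining = 0.20626632
efficiency = (1 - 0.20626632) * 100 = 79.3734 %

79.3734 %


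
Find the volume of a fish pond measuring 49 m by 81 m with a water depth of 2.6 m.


Base area = L * W = 49 * 81 = 3969 m^2
Volume = area * depth = 3969 * 2.6 = 10319.4 m^3

10319.4 m^3


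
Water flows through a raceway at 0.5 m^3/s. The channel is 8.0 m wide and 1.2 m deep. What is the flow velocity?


Cross-sectional area = W * d = 8.0 * 1.2 = 9.6 m^2
Velocity = Q / A = 0.5 / 9.6 = 0.0520833 m/s

0.0520833 m/s


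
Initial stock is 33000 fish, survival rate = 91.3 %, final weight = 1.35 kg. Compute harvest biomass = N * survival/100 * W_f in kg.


Survivors = 33000 * 91.3/100 = 30129 fish
Harvest biomass = survivors * W_f = 30129 * 1.35 = 40674.15 kg

40674.15 kg


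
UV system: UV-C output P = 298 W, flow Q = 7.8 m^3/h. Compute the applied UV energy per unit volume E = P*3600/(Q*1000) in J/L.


Energy delivered per hour = 298 W * 3600 s = 1072800 J/h
Volume treated per hour = 7.8 m^3/h * 1000 = 7800 L/h
dose = 1072800 / 7800 = 137.538 J/L

137.538 J/L


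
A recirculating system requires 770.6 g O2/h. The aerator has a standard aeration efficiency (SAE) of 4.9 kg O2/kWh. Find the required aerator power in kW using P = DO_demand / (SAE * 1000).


SAE in g O2/kWh = 4.9 * 1000 = 4900 g/kWh
P = DO_demand / SAE_g = 770.6 / 4900 = 0.157265 kW

0.157265 kW


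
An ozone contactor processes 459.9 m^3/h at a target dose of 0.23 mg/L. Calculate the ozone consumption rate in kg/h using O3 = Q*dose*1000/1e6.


O3 demand (mg/h) = Q * dose * 1000 = 459.9 * 0.23 * 1000 = 105777 mg/h
Convert mg to kg: 105777 / 1e6 = 0.105777 kg/h

0.105777 kg/h


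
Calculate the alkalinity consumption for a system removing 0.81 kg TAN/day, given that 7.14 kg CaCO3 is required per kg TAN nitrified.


Alkalinity factor: 7.14 kg CaCO3 consumed per kg TAN nitrified
alk = 0.81 kg TAN * 7.14 = 5.7834 kg CaCO3/day

5.7834 kg CaCO3/day


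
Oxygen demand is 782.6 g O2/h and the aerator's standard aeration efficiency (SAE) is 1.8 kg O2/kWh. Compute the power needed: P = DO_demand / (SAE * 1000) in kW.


SAE in g O2/kWh = 1.8 * 1000 = 1800 g/kWh
P = DO_demand / SAE_g = 782.6 / 1800 = 0.434778 kW

0.434778 kW


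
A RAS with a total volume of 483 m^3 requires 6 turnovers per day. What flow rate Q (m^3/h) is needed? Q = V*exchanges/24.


Daily recirculation volume = 483 m^3 * 6 = 2898 m^3/day
Flow rate Q = daily volume / 24 h = 2898 / 24 = 120.75 m^3/h

120.75 m^3/h


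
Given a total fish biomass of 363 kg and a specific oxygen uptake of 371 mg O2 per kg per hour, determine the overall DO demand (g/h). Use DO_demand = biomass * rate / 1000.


Total O2 consumption (mg/h) = 363 kg * 371 mg/(kg*h) = 134673 mg/h
Convert to g/h: 134673 / 1000 = 134.673 g/h

134.673 g/h


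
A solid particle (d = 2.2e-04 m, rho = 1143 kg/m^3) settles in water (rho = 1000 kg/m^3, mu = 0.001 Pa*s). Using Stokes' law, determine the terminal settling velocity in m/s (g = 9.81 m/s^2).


Density difference: rho_p - rho_f = 1143 - 1000 = 143 kg/m^3
d^2 = (2.2e-04)^2 = 4.84e-08 m^2
Numerator = (rho_p - rho_f) * g * d^2 = 143 * 9.81 * 4.84e-08 = 6.7896972e-05
Denominator = 18 * mu = 18 * 0.001 = 0.018
v_s = 6.7896972e-05 / 0.018 = 0.00377205 m/s
Check: Re = rho_f * v_s * d / mu = 1000 * 0.00377205 * 2.2e-04 / 0.001 = 0.83 < 1, so Stokes' law applies.

0.00377205 m/s


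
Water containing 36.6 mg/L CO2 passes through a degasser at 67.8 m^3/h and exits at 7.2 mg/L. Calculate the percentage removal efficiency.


CO2_out / CO2_in = 7.2 / 36.6 = 0.19672131
Fraction remaining = 0.19672131
efficiency = (1 - 0.19672131) * 100 = 80.3279 %

80.3279 %


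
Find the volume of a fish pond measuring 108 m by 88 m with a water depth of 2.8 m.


Base area = L * W = 108 * 88 = 9504 m^2
Volume = area * depth = 9504 * 2.8 = 26611.2 m^3

26611.2 m^3


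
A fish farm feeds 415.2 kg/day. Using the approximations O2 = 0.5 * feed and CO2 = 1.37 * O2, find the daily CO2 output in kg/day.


O2 = 415.2 * 0.5 = 207.6
CO2 = 207.6 * 1.37 = 284.412

284.412 kg/day


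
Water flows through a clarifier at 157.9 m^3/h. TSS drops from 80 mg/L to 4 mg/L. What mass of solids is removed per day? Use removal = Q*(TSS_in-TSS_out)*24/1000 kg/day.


Concentration drop: TSS_in - TSS_out = 80 - 4 = 76 mg/L
Hourly solids removed = Q * dTSS = 157.9 m^3/h * 76 mg/L = 12000.4 g/h  (m^3/h * mg/L = g/h)
Daily solids removed = 12000.4 * 24 = 288009.6 g/day
Convert g to kg: 288009.6 / 1000 = 288.0096 kg/day

288.0096 kg/day


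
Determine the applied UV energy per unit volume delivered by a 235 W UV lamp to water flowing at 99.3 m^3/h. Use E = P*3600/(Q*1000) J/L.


Energy delivered per hour = 235 W * 3600 s = 846000 J/h
Volume treated per hour = 99.3 m^3/h * 1000 = 99300 L/h
dose = 846000 / 99300 = 8.51964 J/L

8.51964 J/L


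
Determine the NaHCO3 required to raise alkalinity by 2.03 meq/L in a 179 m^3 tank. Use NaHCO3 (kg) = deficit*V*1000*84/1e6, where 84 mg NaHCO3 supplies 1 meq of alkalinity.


Tank volume in L = 179 m^3 * 1000 = 179000 L
Total meq required = 2.03 meq/L * 179000 L = 363370 meq
NaHCO3 mass = 363370 meq * 84 mg/meq / 1e6 = 30.5231 kg

30.5231 kg


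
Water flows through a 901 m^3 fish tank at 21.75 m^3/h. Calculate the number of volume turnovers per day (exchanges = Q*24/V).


Daily flow volume = 21.75 m^3/h * 24 h = 522 m^3/day
Exchanges = daily flow / tank volume = 522 / 901 = 0.579356 exchanges/day

0.579356 exchanges/day


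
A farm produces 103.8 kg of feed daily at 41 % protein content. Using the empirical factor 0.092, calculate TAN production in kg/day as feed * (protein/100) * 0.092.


Protein in feed = 103.8 * 41/100 = 42.558 kg/day
TAN = protein * 0.092 = 42.558 * 0.092 = 3.915336 kg/day

3.915336 kg/day


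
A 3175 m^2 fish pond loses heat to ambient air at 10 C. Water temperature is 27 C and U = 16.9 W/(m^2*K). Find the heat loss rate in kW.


Temperature difference dT = 27 - 10 = 17 K
Heat loss (W) = U * A * dT = 16.9 * 3175 * 17 = 912177.5 W
Convert to kW: 912177.5 / 1000 = 912.1775 kW

912.1775 kW


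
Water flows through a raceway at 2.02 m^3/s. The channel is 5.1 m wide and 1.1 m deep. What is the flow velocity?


Cross-sectional area = W * d = 5.1 * 1.1 = 5.61 m^2
Velocity = Q / A = 2.02 / 5.61 = 0.360071 m/s

0.360071 m/s


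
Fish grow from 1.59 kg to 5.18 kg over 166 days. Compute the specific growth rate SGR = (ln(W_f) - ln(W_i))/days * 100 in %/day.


ln(W_f) = ln(5.18) = 1.6448051
ln(W_i) = ln(1.59) = 0.46373402
ln(W_f) - ln(W_i) = 1.6448051 - 0.46373402 = 1.1810711
SGR = 1.1810711 / 166 * 100 = 0.711489 %/day

0.711489 %/day


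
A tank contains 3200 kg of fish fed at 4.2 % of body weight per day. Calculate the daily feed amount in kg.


Feeding rate fraction = 4.2% / 100 = 0.042
Daily feed = 3200 kg * 0.042 = 134.4 kg/day

134.4 kg/day
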